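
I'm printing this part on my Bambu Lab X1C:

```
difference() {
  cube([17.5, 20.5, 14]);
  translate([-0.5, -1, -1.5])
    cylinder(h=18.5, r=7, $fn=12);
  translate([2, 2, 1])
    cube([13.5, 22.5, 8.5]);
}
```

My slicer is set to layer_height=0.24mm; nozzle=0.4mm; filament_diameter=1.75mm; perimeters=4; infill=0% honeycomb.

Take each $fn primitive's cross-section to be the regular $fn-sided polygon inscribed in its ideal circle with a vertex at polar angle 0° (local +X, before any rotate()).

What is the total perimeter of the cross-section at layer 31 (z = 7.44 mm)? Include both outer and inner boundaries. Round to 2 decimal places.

98.02 mm

At z = 7.44 mm: the 17.5×20.5 cube contributes its full rectangle (perimeter 76.00 mm); the cylinder at (-0.5, -1): section is a regular 12-gon, circumradius r=7 (perimeter = 2·12·7.000·sin(180°/12) = 43.48 mm); the 13.5×22.5 cube at (2, 2) contributes its full rectangle (perimeter 72.00 mm); Subtracting the remaining from the first: starting from the 17.5×20.5 cube, the r=7 cylinder at (-0.5, -1) partially overlaps it — only the 26.92 mm² overlap (of its 147.00 mm²) is removed, clipping the outline; the 13.5×22.5 cube at (2, 2) partially overlaps it — only the 241.96 mm² overlap (of its 303.75 mm²) is removed, clipping the outline — boundary = 98.02 mm. Overall, the cross-section has 2 separate islands. Total boundary length (outer) = 98.02 mm.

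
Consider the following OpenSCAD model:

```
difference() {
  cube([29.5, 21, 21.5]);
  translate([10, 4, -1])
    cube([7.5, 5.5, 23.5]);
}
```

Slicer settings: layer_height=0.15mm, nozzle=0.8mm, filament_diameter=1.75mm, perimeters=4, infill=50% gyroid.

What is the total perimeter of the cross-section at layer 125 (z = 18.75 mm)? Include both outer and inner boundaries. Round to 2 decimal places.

At z = 18.75 mm: the cube is present — its section is the full 29.5×21 rectangle (perimeter 101.00 mm); the cube at (10, 4) (footprint 7.5×5.5) is included at this height (perimeter 26.00 mm); Taking the first minus the rest: starting from the 29.5×21 cube, the 7.5×5.5 cube at (10, 4) lies wholly inside it (removes its full 41.25 mm² and its 26.00 mm outline becomes a hole wall) — boundary (outer + 1 inner loop) = 127.00 mm. Overall, the cross-section is one region with 1 hole. Total boundary length (outer + inner) = 127.00 mm.

127.00 mm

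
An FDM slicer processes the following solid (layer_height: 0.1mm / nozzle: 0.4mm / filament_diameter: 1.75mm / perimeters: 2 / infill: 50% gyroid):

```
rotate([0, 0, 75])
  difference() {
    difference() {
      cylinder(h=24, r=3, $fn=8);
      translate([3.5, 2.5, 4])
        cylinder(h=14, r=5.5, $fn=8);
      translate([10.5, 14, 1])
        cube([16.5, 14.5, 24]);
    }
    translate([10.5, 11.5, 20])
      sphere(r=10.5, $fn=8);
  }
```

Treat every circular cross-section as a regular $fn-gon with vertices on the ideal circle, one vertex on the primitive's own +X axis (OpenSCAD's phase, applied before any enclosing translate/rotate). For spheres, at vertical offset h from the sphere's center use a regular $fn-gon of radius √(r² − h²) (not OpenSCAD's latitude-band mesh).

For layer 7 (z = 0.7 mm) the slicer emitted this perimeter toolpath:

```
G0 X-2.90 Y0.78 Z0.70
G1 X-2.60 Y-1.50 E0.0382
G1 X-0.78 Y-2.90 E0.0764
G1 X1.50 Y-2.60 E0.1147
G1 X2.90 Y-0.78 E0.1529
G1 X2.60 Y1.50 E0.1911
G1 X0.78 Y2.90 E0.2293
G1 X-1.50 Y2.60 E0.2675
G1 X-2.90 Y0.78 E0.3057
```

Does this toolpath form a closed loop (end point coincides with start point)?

Start point (G0): (-2.90, 0.78). End point (last G1): the path returns to the start — closed.

yes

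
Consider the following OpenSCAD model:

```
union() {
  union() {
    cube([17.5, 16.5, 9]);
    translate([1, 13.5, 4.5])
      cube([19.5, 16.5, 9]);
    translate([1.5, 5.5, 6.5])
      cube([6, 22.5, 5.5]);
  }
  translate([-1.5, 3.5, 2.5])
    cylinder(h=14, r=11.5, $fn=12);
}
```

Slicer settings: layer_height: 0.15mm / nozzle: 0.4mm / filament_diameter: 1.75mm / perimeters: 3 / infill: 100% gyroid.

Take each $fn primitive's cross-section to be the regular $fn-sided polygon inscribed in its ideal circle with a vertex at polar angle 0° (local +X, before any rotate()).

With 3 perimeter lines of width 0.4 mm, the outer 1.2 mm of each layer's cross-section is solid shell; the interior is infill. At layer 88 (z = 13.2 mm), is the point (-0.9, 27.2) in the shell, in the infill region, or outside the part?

outside

At z = 13.2 mm: the cube is absent (z outside [0, 9]); the cube at (1, 13.5) is present — its section is the full 19.5×16.5 rectangle; the cube at (1.5, 5.5) does not reach this height (z outside [6.5, 12]); Merging all regions: only the 19.5×16.5 cube at (1, 13.5) is present, so the union is just that shape — 1 connected region; the r=11.5 cylinder at (-1.5, 3.5) contributes a regular 12-gon of circumradius 11.5; Merging all regions: the regions partially overlap (shared area 1.29 mm²), so overlapping operands fuse into one piece — 1 connected region. Overall, the cross-section is a single solid region. The nearest boundary edge runs (1.00, 14.33)→(1.00, 30.00); distance from the point to it = 1.90 mm. The point is not inside any of the regions above, so it lies outside the cross-section (1.90 mm from the nearest boundary).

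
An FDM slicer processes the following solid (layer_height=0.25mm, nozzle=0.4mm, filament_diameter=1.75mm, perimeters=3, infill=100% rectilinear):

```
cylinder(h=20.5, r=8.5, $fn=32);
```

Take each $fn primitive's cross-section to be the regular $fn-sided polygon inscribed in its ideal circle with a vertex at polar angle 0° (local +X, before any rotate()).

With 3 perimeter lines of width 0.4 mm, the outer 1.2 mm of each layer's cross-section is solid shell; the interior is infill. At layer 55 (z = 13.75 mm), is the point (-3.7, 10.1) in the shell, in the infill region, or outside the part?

At z = 13.75 mm: the r=8.5 cylinder contributes a regular 32-gon of circumradius 8.5. Overall, the cross-section is a single solid region. The nearest boundary edge runs (-1.66, 8.34)→(-3.25, 7.85); distance from the point to it = 2.28 mm. The point is not inside any of the regions above, so it lies outside the cross-section (2.28 mm from the nearest boundary).

outside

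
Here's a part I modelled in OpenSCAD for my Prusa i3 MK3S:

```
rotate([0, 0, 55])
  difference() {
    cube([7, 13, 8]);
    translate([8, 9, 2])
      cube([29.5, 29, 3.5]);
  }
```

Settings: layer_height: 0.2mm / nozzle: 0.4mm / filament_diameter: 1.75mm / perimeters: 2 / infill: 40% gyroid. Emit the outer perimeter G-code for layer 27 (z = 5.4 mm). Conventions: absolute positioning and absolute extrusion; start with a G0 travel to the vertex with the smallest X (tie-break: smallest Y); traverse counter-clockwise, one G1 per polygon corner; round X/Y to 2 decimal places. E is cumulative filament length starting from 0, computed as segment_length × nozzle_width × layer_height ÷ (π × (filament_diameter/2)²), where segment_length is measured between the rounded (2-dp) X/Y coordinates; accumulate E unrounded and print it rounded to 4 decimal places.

At z = 5.4 mm: the cube (footprint 7×13) is included at this height; the 29.5×29 cube at (8, 9) contributes its full rectangle; After the difference (first − rest): starting from the 7×13 cube, the 29.5×29 cube at (8, 9) misses the remaining region (no effect) — 1 connected region; (whole slice rotated 55° about Z — lengths, areas and connectivity unchanged). The outline is a single polygon with 4 vertices. Extrusion per mm of travel: 0.4 × 0.2 / (π × 0.875²) = 0.033260. Accumulating E over each segment gives final E = 1.3306.

G0 X-10.65 Y7.46 Z5.40
G1 X0.00 Y0.00 E0.4325
G1 X4.02 Y5.73 E0.6653
G1 X-6.63 Y13.19 E1.0978
G1 X-10.65 Y7.46 E1.3306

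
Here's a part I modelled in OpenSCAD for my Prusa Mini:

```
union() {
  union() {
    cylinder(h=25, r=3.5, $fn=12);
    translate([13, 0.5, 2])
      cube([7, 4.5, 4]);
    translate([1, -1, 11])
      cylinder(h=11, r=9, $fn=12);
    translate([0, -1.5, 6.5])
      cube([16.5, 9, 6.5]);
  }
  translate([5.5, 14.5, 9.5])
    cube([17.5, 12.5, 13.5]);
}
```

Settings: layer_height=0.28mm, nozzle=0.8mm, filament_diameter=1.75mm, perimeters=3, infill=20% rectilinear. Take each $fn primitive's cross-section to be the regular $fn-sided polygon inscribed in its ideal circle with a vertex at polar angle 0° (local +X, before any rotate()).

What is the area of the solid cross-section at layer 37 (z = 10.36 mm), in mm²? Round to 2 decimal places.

At z = 10.36 mm: the cylinder: section is a regular 12-gon, circumradius r=3.5 (area = (12/2)·3.500²·sin(360°/12) = 36.75 mm²); the cube at (13, 0.5) is not intersected at this z (z outside [2, 6]); the cylinder at (1, -1) does not reach this height (z outside [11, 22]); the 16.5×9 cube at (0, -1.5) contributes its full rectangle (area 148.50 mm²); Taking the union: the regions partially overlap — summed areas 185.25 mm² minus the doubly-counted overlap 14.14 mm² gives 171.11 mm² — area = 171.11 mm²; the cube at (5.5, 14.5) is present — its section is the full 17.5×12.5 rectangle (area 218.75 mm²); Combining (union): the 2 present regions are separate (no shared area or edge), so areas and boundary lengths simply add and each stays a separate island — area = 389.86 mm². Overall, the cross-section has 2 separate islands. Net area = 389.86 mm².

389.86 mm²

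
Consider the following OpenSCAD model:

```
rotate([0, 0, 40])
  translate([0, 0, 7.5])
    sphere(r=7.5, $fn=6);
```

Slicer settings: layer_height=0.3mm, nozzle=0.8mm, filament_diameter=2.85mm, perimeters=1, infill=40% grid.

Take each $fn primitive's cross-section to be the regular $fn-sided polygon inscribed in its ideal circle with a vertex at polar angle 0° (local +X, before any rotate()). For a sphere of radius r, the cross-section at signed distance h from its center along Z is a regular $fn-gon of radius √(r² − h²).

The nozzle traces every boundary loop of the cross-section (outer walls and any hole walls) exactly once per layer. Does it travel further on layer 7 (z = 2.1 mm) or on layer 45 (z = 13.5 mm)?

layer 7 (z = 2.1 mm)

Layer 7 (z = 2.1): the sphere: section is a regular 6-gon, circumradius = √(r²−h²) = √(7.5²−5.4²) = 5.205 (perimeter = 2·6·5.205·sin(180°/6) = 31.23 mm); (whole slice rotated 40° about Z — lengths, areas and connectivity unchanged). So its perimeter = 31.23 mm. Layer 45 (z = 13.5): the r=7.5 sphere slices to a regular 6-gon of circumradius 4.500 (√(r²−h²) with h=6 from center) (perimeter = 2·6·4.500·sin(180°/6) = 27.00 mm); (rotated 40° about Z; rotation is an isometry so areas/perimeters/island counts are preserved). So its perimeter = 27.00 mm. Layer 7 is larger (31.23 vs 27.00 mm).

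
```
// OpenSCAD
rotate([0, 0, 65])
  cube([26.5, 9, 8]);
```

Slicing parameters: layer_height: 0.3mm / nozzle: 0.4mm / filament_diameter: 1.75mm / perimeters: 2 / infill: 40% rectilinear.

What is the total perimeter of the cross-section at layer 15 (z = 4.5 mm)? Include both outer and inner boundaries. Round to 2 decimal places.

71.00 mm

At z = 4.5 mm: the 26.5×9 cube contributes its full rectangle (perimeter 71.00 mm); (whole slice rotated 65° about Z — lengths, areas and connectivity unchanged). Overall, the cross-section is a single solid region. Total boundary length (outer) = 71.00 mm.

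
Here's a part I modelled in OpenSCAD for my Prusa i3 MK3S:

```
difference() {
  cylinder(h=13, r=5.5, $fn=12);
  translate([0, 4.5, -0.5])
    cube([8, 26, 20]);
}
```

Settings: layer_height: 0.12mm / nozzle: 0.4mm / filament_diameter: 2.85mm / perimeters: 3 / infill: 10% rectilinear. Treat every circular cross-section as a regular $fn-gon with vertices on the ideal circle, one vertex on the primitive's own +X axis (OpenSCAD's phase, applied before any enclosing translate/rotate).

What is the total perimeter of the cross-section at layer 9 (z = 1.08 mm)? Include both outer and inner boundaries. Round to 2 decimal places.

34.96 mm

At z = 1.08 mm: the r=5.5 cylinder contributes a regular 12-gon of circumradius 5.5 (perimeter = 2·12·5.500·sin(180°/12) = 34.16 mm); the 8×26 cube at (0, 4.5) contributes its full rectangle (perimeter 68.00 mm); Taking the first minus the rest: starting from the r=5.5 cylinder, the 8×26 cube at (0, 4.5) partially overlaps it — only the 1.77 mm² overlap (of its 208.00 mm²) is removed, clipping the outline — boundary = 34.96 mm. Overall, the cross-section is a single solid region. Total boundary length (outer) = 34.96 mm.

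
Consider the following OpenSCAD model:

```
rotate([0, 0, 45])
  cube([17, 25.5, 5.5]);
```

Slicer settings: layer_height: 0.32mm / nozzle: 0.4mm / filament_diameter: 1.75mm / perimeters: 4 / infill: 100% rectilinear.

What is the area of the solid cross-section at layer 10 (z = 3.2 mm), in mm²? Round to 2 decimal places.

433.50 mm²

At z = 3.2 mm: the cube is present — its section is the full 17×25.5 rectangle (area 433.50 mm²); (rotated 45° about Z; rotation is an isometry so areas/perimeters/island counts are preserved). Overall, the cross-section is a single solid region. Net area = 433.50 mm².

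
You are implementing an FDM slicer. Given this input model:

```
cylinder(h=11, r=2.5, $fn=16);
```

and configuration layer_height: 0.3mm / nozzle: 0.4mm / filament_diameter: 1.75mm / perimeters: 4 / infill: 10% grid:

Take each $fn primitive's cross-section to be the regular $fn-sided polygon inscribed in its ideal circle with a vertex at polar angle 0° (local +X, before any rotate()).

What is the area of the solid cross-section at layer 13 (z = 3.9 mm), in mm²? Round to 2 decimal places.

At z = 3.9 mm: the r=2.5 cylinder contributes a regular 16-gon of circumradius 2.5 (area = (16/2)·2.500²·sin(360°/16) = 19.13 mm²). Overall, the cross-section is a single solid region. Net area = 19.13 mm².

19.13 mm²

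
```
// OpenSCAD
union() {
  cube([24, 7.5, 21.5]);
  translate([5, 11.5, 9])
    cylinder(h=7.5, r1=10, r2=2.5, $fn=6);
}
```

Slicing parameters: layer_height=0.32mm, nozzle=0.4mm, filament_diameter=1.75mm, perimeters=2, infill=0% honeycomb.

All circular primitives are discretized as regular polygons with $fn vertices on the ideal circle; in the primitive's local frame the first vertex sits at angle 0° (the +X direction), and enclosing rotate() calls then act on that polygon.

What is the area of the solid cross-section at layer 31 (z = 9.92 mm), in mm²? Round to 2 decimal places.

353.22 mm²

At z = 9.92 mm: the cube (footprint 24×7.5) is included at this height (area 180.00 mm²); the cone at (5, 11.5): at t=0.123 of its height the radius interpolates to r₁+(r₂−r₁)t = 9.080, giving a regular 6-gon of that circumradius (area = (6/2)·9.080²·sin(360°/6) = 214.20 mm²); Taking the union: the regions partially overlap — summed areas 394.20 mm² minus the doubly-counted overlap 40.98 mm² gives 353.22 mm² — area = 353.22 mm². Overall, the cross-section is a single solid region. Net area = 353.22 mm².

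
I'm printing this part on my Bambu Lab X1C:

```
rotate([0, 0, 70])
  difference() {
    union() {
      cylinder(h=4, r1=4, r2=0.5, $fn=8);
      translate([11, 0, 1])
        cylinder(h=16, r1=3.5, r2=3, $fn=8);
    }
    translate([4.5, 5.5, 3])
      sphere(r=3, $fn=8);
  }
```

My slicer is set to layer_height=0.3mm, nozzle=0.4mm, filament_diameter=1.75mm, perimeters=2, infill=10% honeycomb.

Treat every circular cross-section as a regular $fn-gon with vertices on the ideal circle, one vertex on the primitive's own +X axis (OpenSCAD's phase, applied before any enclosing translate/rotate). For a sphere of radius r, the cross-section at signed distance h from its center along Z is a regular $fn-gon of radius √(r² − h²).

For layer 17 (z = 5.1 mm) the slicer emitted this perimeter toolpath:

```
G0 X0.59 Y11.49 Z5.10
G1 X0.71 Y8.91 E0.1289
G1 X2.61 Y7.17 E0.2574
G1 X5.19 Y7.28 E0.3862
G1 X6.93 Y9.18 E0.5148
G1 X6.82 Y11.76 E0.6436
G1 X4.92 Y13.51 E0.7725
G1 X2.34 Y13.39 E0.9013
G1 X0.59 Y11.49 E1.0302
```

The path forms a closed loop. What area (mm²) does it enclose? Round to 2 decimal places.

32.17 mm²

Apply the shoelace formula to the sequence of (X, Y) vertices; enclosed area = 32.17 mm².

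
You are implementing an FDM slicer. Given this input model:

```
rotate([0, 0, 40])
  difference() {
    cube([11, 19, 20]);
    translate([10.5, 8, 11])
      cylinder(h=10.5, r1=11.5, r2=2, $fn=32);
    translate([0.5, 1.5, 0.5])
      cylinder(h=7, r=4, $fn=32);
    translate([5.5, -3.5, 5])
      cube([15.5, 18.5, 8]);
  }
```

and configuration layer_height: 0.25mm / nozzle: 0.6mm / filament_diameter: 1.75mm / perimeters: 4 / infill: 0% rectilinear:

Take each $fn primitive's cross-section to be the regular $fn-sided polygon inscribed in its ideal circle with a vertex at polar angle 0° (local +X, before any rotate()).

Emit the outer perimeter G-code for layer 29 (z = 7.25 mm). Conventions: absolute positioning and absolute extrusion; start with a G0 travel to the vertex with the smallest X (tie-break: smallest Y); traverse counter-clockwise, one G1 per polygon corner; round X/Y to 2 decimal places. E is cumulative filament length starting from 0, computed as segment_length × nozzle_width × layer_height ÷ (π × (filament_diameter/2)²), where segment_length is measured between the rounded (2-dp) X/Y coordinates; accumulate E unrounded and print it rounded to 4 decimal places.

G0 X-12.21 Y14.55 Z7.25
G1 X-3.50 Y4.18 E0.8446
G1 X-3.15 Y4.53 E0.8754
G1 X-2.51 Y4.98 E0.9242
G1 X-1.78 Y5.29 E0.9737
G1 X-1.02 Y5.45 E1.0221
G1 X-0.23 Y5.46 E1.0714
G1 X0.54 Y5.31 E1.1203
G1 X1.27 Y5.02 E1.1693
G1 X1.92 Y4.59 E1.2179
G1 X2.48 Y4.04 E1.2668
G1 X2.93 Y3.39 E1.3161
G1 X3.22 Y2.70 E1.3628
G1 X4.21 Y3.54 E1.4438
G1 X-5.43 Y15.03 E2.3791
G1 X-1.22 Y18.56 E2.7217
G1 X-3.79 Y21.63 E2.9714
G1 X-12.21 Y14.55 E3.6575

At z = 7.25 mm: the cube (footprint 11×19) is included at this height; the cone at (10.5, 8) does not reach this height (z outside [11, 21.5]); the r=4 cylinder at (0.5, 1.5) gives a regular 32-gon of circumradius 4 (constant along its height); the 15.5×18.5 cube at (5.5, -3.5) contributes its full rectangle; Taking the first minus the rest: starting from the 11×19 cube, the r=4 cylinder at (0.5, 1.5) partially overlaps it — only the 21.06 mm² overlap (of its 49.94 mm²) is removed, clipping the outline; the 15.5×18.5 cube at (5.5, -3.5) partially overlaps it — only the 82.50 mm² overlap (of its 286.75 mm²) is removed, clipping the outline — 1 connected region; (rotated 40° about Z; rotation is an isometry so areas/perimeters/island counts are preserved). The outline is a single polygon with 17 vertices. Extrusion per mm of travel: 0.6 × 0.25 / (π × 0.875²) = 0.062363. Accumulating E over each segment gives final E = 3.6575.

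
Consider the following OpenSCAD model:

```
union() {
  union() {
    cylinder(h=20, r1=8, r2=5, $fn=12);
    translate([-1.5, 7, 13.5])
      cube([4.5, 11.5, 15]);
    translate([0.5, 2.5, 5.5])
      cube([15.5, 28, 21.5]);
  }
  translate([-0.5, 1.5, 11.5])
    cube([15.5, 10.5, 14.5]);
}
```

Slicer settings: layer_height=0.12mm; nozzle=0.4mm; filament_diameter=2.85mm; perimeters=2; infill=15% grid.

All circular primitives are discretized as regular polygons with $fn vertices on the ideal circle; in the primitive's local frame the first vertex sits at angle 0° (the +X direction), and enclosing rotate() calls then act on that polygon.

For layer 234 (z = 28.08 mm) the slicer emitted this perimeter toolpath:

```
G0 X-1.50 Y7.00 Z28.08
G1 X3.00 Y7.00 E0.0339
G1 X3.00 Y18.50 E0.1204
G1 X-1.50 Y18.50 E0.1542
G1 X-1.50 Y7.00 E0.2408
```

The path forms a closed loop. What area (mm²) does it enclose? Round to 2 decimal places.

Apply the shoelace formula to the sequence of (X, Y) vertices; enclosed area = 51.75 mm².

51.75 mm²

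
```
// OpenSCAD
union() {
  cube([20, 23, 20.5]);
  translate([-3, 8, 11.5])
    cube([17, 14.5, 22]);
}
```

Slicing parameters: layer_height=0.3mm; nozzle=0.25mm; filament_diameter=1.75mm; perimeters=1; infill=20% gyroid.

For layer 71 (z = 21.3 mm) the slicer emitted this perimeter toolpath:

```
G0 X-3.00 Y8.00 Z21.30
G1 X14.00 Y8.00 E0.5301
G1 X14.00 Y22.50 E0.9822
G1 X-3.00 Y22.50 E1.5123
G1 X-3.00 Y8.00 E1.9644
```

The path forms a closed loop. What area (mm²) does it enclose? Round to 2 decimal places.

246.50 mm²

Apply the shoelace formula to the sequence of (X, Y) vertices; enclosed area = 246.50 mm².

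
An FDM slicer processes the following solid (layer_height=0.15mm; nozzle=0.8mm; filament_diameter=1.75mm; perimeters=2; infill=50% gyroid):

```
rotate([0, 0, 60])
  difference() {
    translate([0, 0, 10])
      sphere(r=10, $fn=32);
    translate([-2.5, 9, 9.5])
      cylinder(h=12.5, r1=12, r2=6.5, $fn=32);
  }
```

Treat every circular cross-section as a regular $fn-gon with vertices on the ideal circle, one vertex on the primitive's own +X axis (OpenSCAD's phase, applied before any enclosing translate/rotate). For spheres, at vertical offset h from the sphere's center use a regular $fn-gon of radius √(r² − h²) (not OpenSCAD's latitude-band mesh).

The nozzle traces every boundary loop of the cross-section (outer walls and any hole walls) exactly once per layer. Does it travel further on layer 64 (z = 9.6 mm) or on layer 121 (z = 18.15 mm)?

Layer 64 (z = 9.6): the r=10 sphere contributes a regular 32-gon of circumradius √(10²−0.4²) = 9.992 (perimeter = 2·32·9.992·sin(180°/32) = 62.68 mm); the cone at (-2.5, 9): at t=0.008 of its height the radius interpolates to r₁+(r₂−r₁)t = 11.956, giving a regular 32-gon of that circumradius (perimeter = 2·32·11.956·sin(180°/32) = 75.00 mm); Taking the first minus the rest: starting from the r=10 sphere, the cone at (-2.5, 9) partially overlaps it — only the 176.06 mm² overlap (of its 446.20 mm²) is removed, clipping the outline — boundary = 58.78 mm; (rotated 60° about Z; rotation is an isometry so areas/perimeters/island counts are preserved). So its perimeter = 58.78 mm. Layer 121 (z = 18.15): the r=10 sphere slices to a regular 32-gon of circumradius 5.795 (√(r²−h²) with h=8.15 from center) (perimeter = 2·32·5.795·sin(180°/32) = 36.35 mm); the cone at (-2.5, 9): at t=0.692 of its height the radius interpolates to r₁+(r₂−r₁)t = 8.194, giving a regular 32-gon of that circumradius (perimeter = 2·32·8.194·sin(180°/32) = 51.40 mm); After the difference (first − rest): starting from the r=10 sphere, the cone at (-2.5, 9) partially overlaps it — only the 32.20 mm² overlap (of its 209.58 mm²) is removed, clipping the outline — boundary = 35.01 mm; (whole slice rotated 60° about Z — lengths, areas and connectivity unchanged). So its perimeter = 35.01 mm. Layer 64 is larger (58.78 vs 35.01 mm).

layer 64 (z = 9.6 mm)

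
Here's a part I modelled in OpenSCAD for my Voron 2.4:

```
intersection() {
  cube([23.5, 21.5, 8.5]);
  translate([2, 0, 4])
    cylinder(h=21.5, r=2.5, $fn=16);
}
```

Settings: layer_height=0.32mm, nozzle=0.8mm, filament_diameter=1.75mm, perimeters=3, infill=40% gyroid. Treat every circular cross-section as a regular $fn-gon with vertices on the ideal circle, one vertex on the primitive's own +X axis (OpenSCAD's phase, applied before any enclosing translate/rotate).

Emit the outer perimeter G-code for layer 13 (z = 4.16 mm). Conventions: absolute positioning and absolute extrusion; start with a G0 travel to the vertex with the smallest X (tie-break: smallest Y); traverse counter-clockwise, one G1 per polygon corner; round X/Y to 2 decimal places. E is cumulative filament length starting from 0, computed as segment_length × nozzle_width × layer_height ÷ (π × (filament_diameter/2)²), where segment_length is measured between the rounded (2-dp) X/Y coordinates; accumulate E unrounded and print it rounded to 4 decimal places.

G0 X0.00 Y0.00 Z4.16
G1 X4.50 Y0.00 E0.4789
G1 X4.31 Y0.96 E0.5831
G1 X3.77 Y1.77 E0.6867
G1 X2.96 Y2.31 E0.7903
G1 X2.00 Y2.50 E0.8945
G1 X1.04 Y2.31 E0.9986
G1 X0.23 Y1.77 E1.1023
G1 X0.00 Y1.42 E1.1468
G1 X0.00 Y0.00 E1.2980

At z = 4.16 mm: the 23.5×21.5 cube contributes its full rectangle; the r=2.5 cylinder at (2, 0) gives a regular 16-gon of circumradius 2.5 (constant along its height); After intersecting: the r=2.5 cylinder at (2, 0) partially overlaps the 23.5×21.5 cube; clipping to the common part keeps 9.11 mm² — 1 connected region. The outline is a single polygon with 9 vertices. Extrusion per mm of travel: 0.8 × 0.32 / (π × 0.875²) = 0.106432. Accumulating E over each segment gives final E = 1.2980.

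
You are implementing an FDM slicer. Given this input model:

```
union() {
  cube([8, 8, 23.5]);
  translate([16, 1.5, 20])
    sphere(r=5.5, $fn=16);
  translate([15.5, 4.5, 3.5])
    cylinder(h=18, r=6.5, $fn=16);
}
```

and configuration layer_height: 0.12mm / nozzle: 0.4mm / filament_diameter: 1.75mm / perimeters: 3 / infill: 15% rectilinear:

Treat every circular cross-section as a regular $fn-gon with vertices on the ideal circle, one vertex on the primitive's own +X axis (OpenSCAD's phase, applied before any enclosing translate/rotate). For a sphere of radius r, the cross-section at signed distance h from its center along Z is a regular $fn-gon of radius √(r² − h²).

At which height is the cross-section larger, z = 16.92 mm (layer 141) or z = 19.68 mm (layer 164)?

Layer 141 (z = 16.92): the cube is present — its section is the full 8×8 rectangle (area 64.00 mm²); the r=5.5 sphere at (16, 1.5) contributes a regular 16-gon of circumradius √(5.5²−3.08²) = 4.557 (area = (16/2)·4.557²·sin(360°/16) = 63.57 mm²); the r=6.5 cylinder at (15.5, 4.5) contributes a regular 16-gon of circumradius 6.5 (area = (16/2)·6.500²·sin(360°/16) = 129.35 mm²); Taking the union: the regions partially overlap — summed areas 256.91 mm² minus the doubly-counted overlap 56.63 mm² gives 200.28 mm² — area = 200.28 mm². So its area = 200.28 mm². Layer 164 (z = 19.68): the cube (footprint 8×8) is included at this height (area 64.00 mm²); the r=5.5 sphere at (16, 1.5) slices to a regular 16-gon of circumradius 5.491 (√(r²−h²) with h=0.32 from center) (area = (16/2)·5.491²·sin(360°/16) = 92.30 mm²); the r=6.5 cylinder at (15.5, 4.5) gives a regular 16-gon of circumradius 6.5 (constant along its height) (area = (16/2)·6.500²·sin(360°/16) = 129.35 mm²); Merging all regions: the regions partially overlap — summed areas 285.64 mm² minus the doubly-counted overlap 73.19 mm² gives 212.45 mm² — area = 212.45 mm². So its area = 212.45 mm². Layer 164 is larger (212.45 vs 200.28 mm²).

layer 164 (z = 19.68 mm)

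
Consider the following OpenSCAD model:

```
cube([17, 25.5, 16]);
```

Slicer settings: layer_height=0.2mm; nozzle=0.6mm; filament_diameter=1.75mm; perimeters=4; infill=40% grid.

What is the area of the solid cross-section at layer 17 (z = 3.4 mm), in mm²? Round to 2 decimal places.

433.50 mm²

At z = 3.4 mm: the cube is present — its section is the full 17×25.5 rectangle (area 433.50 mm²). Overall, the cross-section is a single solid region. Net area = 433.50 mm².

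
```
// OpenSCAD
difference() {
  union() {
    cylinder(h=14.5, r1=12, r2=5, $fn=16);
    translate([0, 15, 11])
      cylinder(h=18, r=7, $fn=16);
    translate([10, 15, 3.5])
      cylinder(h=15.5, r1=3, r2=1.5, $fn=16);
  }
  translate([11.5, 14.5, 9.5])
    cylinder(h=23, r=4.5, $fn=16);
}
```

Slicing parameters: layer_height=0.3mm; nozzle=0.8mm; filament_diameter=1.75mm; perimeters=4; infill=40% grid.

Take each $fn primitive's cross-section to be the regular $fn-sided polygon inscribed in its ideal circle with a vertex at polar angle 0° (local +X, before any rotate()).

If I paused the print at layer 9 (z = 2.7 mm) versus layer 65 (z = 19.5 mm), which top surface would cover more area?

layer 9 (z = 2.7 mm)

Layer 9 (z = 2.7): the cone contributes a regular 16-gon of circumradius 10.697 (interpolated between r1=12 and r2=5 at t=0.186) (area = (16/2)·10.697²·sin(360°/16) = 350.28 mm²); the cylinder at (0, 15) does not reach this height (z outside [11, 29]); the cone at (10, 15) is absent (z outside [3.5, 19]); Merging all regions: only the cone is present, so the union is just that shape — area = 350.28 mm²; the cylinder at (11.5, 14.5) does not reach this height (z outside [9.5, 32.5]); Subtracting the remaining from the first: none of the subtracted shapes is present at this height, so that combined region is unchanged — area = 350.28 mm². So its area = 350.28 mm². Layer 65 (z = 19.5): the cone does not reach this height (z outside [0, 14.5]); the cylinder at (0, 15): section is a regular 16-gon, circumradius r=7 (area = (16/2)·7.000²·sin(360°/16) = 150.01 mm²); the cone at (10, 15) is absent (z outside [3.5, 19]); Merging all regions: only the r=7 cylinder at (0, 15) is present, so the union is just that shape — area = 150.01 mm²; the cylinder at (11.5, 14.5): section is a regular 16-gon, circumradius r=4.5 (area = (16/2)·4.500²·sin(360°/16) = 61.99 mm²); After the difference (first − rest): starting from the result so far (150.01 mm²), the r=4.5 cylinder at (11.5, 14.5) misses the remaining region (no effect) — area = 150.01 mm². So its area = 150.01 mm². Layer 9 is larger (350.28 vs 150.01 mm²).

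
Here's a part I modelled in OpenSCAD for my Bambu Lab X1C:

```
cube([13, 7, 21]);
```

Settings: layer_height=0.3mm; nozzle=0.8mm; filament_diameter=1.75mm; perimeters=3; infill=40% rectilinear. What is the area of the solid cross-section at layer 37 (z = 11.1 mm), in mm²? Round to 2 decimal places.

91.00 mm²

At z = 11.1 mm: the 13×7 cube contributes its full rectangle (area 91.00 mm²). Overall, the cross-section is a single solid region. Net area = 91.00 mm².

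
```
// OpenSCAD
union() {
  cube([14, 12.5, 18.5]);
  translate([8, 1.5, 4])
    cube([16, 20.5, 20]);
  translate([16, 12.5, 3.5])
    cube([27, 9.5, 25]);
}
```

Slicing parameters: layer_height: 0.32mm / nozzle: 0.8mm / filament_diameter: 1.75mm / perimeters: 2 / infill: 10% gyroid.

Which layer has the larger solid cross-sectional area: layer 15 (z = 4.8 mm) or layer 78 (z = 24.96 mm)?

Layer 15 (z = 4.8): the 14×12.5 cube contributes its full rectangle (area 175.00 mm²); the 16×20.5 cube at (8, 1.5) contributes its full rectangle (area 328.00 mm²); the cube at (16, 12.5) (footprint 27×9.5) is included at this height (area 256.50 mm²); Taking the union: the regions partially overlap — summed areas 759.50 mm² minus the doubly-counted overlap 142.00 mm² gives 617.50 mm² — area = 617.50 mm². So its area = 617.50 mm². Layer 78 (z = 24.96): the cube is absent (z outside [0, 18.5]); the cube at (8, 1.5) is not intersected at this z (z outside [4, 24]); the cube at (16, 12.5) (footprint 27×9.5) is included at this height (area 256.50 mm²); Merging all regions: only the 27×9.5 cube at (16, 12.5) is present, so the union is just that shape — area = 256.50 mm². So its area = 256.50 mm². Layer 15 is larger (617.50 vs 256.50 mm²).

layer 15 (z = 4.8 mm)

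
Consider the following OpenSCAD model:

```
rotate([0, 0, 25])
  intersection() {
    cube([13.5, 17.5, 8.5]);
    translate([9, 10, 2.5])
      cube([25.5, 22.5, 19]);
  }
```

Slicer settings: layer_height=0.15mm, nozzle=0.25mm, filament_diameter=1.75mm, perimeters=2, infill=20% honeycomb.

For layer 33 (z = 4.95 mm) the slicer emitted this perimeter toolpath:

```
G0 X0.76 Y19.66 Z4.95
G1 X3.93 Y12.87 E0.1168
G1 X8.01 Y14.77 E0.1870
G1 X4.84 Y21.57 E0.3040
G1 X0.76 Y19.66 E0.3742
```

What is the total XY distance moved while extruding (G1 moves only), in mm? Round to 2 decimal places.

24.00 mm

Sum the Euclidean lengths of each G1 segment: total = 24.00 mm.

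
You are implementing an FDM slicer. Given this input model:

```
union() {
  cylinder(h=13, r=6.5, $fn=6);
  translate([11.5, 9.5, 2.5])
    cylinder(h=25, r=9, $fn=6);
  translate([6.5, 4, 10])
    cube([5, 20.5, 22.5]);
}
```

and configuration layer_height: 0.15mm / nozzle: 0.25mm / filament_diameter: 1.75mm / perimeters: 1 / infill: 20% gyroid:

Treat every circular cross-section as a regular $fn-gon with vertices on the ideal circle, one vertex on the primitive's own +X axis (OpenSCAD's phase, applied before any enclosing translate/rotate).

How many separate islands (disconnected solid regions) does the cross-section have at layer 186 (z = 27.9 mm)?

At z = 27.9 mm: the cylinder does not reach this height (z outside [0, 13]); the cylinder at (11.5, 9.5) is absent (z outside [2.5, 27.5]); the cube at (6.5, 4) is present — its section is the full 5×20.5 rectangle; Taking the union: only the 5×20.5 cube at (6.5, 4) is present, so the union is just that shape — 1 connected region. Overall, the cross-section is a single solid region. Island count = 1.

1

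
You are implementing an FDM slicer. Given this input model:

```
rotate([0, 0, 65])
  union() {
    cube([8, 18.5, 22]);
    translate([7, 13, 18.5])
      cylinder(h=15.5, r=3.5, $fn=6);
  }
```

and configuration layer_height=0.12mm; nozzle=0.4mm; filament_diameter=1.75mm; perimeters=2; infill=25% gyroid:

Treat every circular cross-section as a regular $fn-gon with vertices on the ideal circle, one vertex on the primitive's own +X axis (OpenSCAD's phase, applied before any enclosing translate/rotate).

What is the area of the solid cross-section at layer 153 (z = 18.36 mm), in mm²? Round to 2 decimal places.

At z = 18.36 mm: the cube is present — its section is the full 8×18.5 rectangle (area 148.00 mm²); the cylinder at (7, 13) is absent (z outside [18.5, 34]); Merging all regions: only the 8×18.5 cube is present, so the union is just that shape — area = 148.00 mm²; (rotated 65° about Z; rotation is an isometry so areas/perimeters/island counts are preserved). Overall, the cross-section is a single solid region. Net area = 148.00 mm².

148.00 mm²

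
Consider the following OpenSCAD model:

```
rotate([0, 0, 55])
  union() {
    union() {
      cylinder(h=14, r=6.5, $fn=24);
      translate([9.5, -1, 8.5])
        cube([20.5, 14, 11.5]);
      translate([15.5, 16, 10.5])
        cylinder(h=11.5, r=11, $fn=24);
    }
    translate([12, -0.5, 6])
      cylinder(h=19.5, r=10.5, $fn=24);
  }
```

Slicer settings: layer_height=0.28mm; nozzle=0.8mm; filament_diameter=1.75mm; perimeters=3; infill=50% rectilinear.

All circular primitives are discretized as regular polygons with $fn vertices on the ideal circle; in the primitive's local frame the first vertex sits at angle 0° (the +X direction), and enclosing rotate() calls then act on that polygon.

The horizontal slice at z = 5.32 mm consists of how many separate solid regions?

At z = 5.32 mm: the r=6.5 cylinder gives a regular 24-gon of circumradius 6.5 (constant along its height); the cube at (9.5, -1) is not intersected at this z (z outside [8.5, 20]); the cylinder at (15.5, 16) is not intersected at this z (z outside [10.5, 22]); Taking the union: only the r=6.5 cylinder is present, so the union is just that shape — 1 connected region; the cylinder at (12, -0.5) is absent (z outside [6, 25.5]); Combining (union): only that combined region is present, so the union is just that shape — 1 connected region; (whole slice rotated 55° about Z — lengths, areas and connectivity unchanged). The result has 1 disconnected region.

1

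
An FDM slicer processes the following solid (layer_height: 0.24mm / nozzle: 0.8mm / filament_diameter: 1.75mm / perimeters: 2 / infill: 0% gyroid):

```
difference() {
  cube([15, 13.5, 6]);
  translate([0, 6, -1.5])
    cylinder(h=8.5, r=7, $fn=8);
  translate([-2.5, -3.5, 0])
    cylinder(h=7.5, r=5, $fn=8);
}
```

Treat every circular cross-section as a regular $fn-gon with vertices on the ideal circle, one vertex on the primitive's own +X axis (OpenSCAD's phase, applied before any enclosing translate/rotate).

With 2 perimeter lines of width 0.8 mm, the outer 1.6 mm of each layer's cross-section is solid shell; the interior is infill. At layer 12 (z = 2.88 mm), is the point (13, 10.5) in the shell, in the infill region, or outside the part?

infill

At z = 2.88 mm: the cube (footprint 15×13.5) is included at this height; the r=7 cylinder at (0, 6) gives a regular 8-gon of circumradius 7 (constant along its height); the r=5 cylinder at (-2.5, -3.5) gives a regular 8-gon of circumradius 5 (constant along its height); Taking the first minus the rest: starting from the 15×13.5 cube, the r=7 cylinder at (0, 6) partially overlaps it — only the 68.09 mm² overlap (of its 138.59 mm²) is removed, clipping the outline; the r=5 cylinder at (-2.5, -3.5) misses the remaining region (no effect) — 1 connected region. Overall, the cross-section is a single solid region. The nearest boundary edge runs (15.00, 13.50)→(15.00, 0.00); distance from the point to it = 2.00 mm. The point is inside the cross-section and 2.00 mm from the nearest boundary — more than the 1.6 mm shell width (2 × 0.8), so it's in the infill interior.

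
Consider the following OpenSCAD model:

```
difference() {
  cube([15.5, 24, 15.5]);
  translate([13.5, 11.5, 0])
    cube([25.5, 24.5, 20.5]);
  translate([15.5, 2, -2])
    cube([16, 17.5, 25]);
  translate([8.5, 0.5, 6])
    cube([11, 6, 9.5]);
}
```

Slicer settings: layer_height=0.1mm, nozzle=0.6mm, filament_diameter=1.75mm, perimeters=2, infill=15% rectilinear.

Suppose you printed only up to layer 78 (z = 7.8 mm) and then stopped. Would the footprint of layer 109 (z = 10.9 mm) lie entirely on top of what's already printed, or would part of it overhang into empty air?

Compare the two slices. At z = 7.8: the cube is present — its section is the full 15.5×24 rectangle (area 372.00 mm²); the cube at (13.5, 11.5) (footprint 25.5×24.5) is included at this height (area 624.75 mm²); the cube at (15.5, 2) is present — its section is the full 16×17.5 rectangle (area 280.00 mm²); the cube at (8.5, 0.5) is present — its section is the full 11×6 rectangle (area 66.00 mm²); Taking the first minus the rest: starting from the 15.5×24 cube (372.00 mm²), the 25.5×24.5 cube at (13.5, 11.5) partially overlaps it — only the 25.00 mm² overlap (of its 624.75 mm²) is removed, clipping the outline; the 16×17.5 cube at (15.5, 2) misses the remaining region (no effect); the 11×6 cube at (8.5, 0.5) partially overlaps it — only the 42.00 mm² overlap (of its 66.00 mm²) is removed, clipping the outline — area = 305.00 mm². At z = 10.9: the cube (footprint 15.5×24) is included at this height (area 372.00 mm²); the 25.5×24.5 cube at (13.5, 11.5) contributes its full rectangle (area 624.75 mm²); the 16×17.5 cube at (15.5, 2) contributes its full rectangle (area 280.00 mm²); the 11×6 cube at (8.5, 0.5) contributes its full rectangle (area 66.00 mm²); Subtracting the remaining from the first: starting from the 15.5×24 cube (372.00 mm²), the 25.5×24.5 cube at (13.5, 11.5) partially overlaps it — only the 25.00 mm² overlap (of its 624.75 mm²) is removed, clipping the outline; the 16×17.5 cube at (15.5, 2) misses the remaining region (no effect); the 11×6 cube at (8.5, 0.5) partially overlaps it — only the 42.00 mm² overlap (of its 66.00 mm²) is removed, clipping the outline — area = 305.00 mm². Checking containment: the cross-section at z = 10.9 is a subset of the cross-section at z = 7.8.

entirely on top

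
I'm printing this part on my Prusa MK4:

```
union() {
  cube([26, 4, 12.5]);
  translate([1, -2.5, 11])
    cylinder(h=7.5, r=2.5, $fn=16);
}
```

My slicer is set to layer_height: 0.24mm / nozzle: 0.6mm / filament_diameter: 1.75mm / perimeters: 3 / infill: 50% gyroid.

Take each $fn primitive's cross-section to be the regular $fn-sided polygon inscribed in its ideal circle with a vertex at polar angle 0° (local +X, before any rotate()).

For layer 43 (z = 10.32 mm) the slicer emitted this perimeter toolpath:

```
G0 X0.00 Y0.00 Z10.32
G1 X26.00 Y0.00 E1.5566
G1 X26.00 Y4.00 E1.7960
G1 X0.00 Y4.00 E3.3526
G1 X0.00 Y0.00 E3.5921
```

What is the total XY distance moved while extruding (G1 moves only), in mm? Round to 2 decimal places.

60.00 mm

Sum the Euclidean lengths of each G1 segment: total = 60.00 mm.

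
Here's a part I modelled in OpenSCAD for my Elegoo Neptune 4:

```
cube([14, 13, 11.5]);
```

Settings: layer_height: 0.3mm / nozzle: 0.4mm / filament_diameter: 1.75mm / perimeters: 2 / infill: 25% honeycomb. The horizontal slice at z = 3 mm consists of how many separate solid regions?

1

At z = 3 mm: the cube (footprint 14×13) is included at this height. The result has 1 disconnected region.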